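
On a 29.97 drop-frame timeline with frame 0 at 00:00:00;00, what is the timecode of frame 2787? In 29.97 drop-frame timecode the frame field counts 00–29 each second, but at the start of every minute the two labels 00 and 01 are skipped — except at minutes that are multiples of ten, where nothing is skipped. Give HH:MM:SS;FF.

Ten DF minutes hold 17982 frames, so frame 2787 lies in block 0 (frames 0–17981) with 2787 frames into that block.
The block's first minute is 1800 frames and the rest 1798 each; 2787 frames reaches minute 1, so 0 × 18 + 1 × 2 = 2 labels have been skipped so far.
Adding those back, label number 2787 + 2 = 2789 at 30 labels/s is 92 s + 29 f = 0 h 1 min 32 s frame 29, i.e. 00:01:32;29.

00:01:32;29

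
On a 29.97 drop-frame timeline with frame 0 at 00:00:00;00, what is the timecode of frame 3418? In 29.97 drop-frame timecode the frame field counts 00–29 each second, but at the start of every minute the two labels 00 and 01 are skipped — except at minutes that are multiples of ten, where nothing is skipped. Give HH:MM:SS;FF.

00:01:54;00

Ten DF minutes hold 17982 frames, so frame 3418 lies in block 0 (frames 0–17981) with 3418 frames into that block.
The block's first minute is 1800 frames and the rest 1798 each; 3418 frames reaches minute 1, so 0 × 18 + 1 × 2 = 2 labels have been skipped so far.
Adding those back, label number 3418 + 2 = 3420 at 30 labels/s is 114 s + 0 f = 0 h 1 min 54 s frame 0, i.e. 00:01:54;00.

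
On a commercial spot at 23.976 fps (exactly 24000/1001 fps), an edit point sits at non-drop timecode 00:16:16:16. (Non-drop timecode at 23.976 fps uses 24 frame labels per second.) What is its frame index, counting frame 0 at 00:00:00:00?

frame 23440

Total seconds to the label: (0 × 3600 + 16 × 60 + 16) = 976.
Frame index = 976 × 24 + 16 = 23440.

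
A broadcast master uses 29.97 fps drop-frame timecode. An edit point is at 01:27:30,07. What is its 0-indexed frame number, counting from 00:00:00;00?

157349

Complete 10-minute blocks: 8, each 17982 frames → 143856.
Remaining 7 whole minutes in the current block: 1800 + 6 × 1798 = 12588 frames.
Within the current minute: 30 × 30 + 7 − 2 = 905 (labels ;00/;01 skipped at this minute). Total = 143856 + 12588 + 905 = 157349.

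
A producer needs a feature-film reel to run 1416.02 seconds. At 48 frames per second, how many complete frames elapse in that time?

67968 frames

Frames = 1416.02 × 48 = 1699224/25 ≈ 67968.9600.
Complete frames: 67968.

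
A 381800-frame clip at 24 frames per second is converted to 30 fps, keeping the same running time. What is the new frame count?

477250 frames

Target frames = source frames × (target rate / source rate) = 381800 × (30)/(24) = 381800 × 5/4 = 477250.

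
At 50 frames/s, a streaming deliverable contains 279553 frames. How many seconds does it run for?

Running time = 279553 / (50) = 5591.06 s.

5591.06 seconds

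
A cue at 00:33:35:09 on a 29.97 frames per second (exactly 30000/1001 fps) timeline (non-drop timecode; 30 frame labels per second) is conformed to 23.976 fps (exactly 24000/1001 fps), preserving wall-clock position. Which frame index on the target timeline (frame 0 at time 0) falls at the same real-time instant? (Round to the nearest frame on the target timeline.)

frame 48367

Source frame index: (0×3600 + 33×60 + 35) × 30 + 9 = 60459.
Real time: 60459 / (30000/1001) = 20173153/10000 s.
Target frame: (20173153/10000) × (24000/1001) = 241836/5 ≈ 48367.200 → 48367.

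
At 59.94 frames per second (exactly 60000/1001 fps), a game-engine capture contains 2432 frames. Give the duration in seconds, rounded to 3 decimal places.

40.574 seconds

Running time = 2432 × 1001/60000 = 76076/1875 s ≈ 40.574 s.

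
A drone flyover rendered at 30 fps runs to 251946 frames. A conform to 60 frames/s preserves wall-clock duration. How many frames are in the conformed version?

503892 frames

Frames at target rate = 251946 × (60) / (30) = 503892.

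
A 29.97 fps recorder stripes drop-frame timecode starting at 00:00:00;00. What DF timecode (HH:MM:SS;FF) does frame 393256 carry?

03:38:41;20

Each 10-minute DF block holds 10 × 60 × 30 − 9 × 2 = 17982 frames. 393256 ÷ 17982 → 21 full blocks, remainder 15634.
Within the partial block the first minute is 1800 frames and each further minute 1798, so 8 further minute boundaries passed. Total skipped labels = 18 × 21 + 2 × 8 = 394.
Non-drop label index = 393256 + 394 = 393650; at 30 labels/s that is 03:38:41:20, i.e. DF 03:38:41;20.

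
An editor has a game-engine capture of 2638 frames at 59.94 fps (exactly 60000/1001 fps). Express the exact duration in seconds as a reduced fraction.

1320319/30000 seconds

Running time = 2638 ÷ (60000/1001) = 2638 × 1001/60000 = 1320319/30000 s.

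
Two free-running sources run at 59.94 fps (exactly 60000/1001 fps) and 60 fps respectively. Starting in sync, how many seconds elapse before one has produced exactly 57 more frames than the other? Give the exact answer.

The gap grows by |60 − 60000/1001| = 60/1001 frames per second.
Time for a 57-frame gap: 57 ÷ (60/1001) = 950.95 s.

950.95 seconds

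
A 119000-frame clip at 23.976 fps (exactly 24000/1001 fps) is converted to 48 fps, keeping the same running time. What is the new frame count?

238238 frames

Target frames = source frames × (target rate / source rate) = 119000 × (48)/(24000/1001) = 119000 × 1001/500 = 238238.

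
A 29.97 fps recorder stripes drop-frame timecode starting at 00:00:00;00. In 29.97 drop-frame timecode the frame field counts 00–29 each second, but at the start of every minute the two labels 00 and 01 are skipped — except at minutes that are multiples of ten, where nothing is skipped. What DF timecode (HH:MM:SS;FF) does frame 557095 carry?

Each 10-minute DF block holds 10 × 60 × 30 − 9 × 2 = 17982 frames. 557095 ÷ 17982 → 30 full blocks, remainder 17635.
Within the partial block the first minute is 1800 frames and each further minute 1798, so 9 further minute boundaries passed. Total skipped labels = 18 × 30 + 2 × 9 = 558.
Non-drop label index = 557095 + 558 = 557653; at 30 labels/s that is 05:09:48:13, i.e. DF 05:09:48;13.

05:09:48;13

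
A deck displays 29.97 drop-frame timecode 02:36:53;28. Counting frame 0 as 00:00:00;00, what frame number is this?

282136

Complete 10-minute blocks: 15, each 17982 frames → 269730.
Remaining 6 whole minutes in the current block: 1800 + 5 × 1798 = 10790 frames.
Within the current minute: 53 × 30 + 28 − 2 = 1616 (labels ;00/;01 skipped at this minute). Total = 269730 + 10790 + 1616 = 282136.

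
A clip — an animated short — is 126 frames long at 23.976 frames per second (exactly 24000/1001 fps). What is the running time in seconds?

Running time = 126 / (24000/1001) = 5.25525 s.

5.25525 seconds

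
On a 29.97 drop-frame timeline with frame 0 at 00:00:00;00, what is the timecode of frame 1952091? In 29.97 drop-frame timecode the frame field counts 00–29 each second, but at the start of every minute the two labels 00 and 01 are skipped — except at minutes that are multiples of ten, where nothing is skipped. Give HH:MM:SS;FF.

18:05:34;25

Each 10-minute DF block holds 10 × 60 × 30 − 9 × 2 = 17982 frames. 1952091 ÷ 17982 → 108 full blocks, remainder 10035.
Within the partial block the first minute is 1800 frames and each further minute 1798, so 5 further minute boundaries passed. Total skipped labels = 18 × 108 + 2 × 5 = 1954.
Non-drop label index = 1952091 + 1954 = 1954045; at 30 labels/s that is 18:05:34:25, i.e. DF 18:05:34;25.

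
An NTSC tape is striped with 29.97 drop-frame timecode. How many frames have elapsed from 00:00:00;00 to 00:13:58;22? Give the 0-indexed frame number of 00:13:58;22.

As if non-drop at 30 labels/s: (0 × 3600 + 13 × 60 + 58) × 30 + 22 = 25162.
Minute boundaries passed: 13; those not divisible by 10: 13 − 1 = 12; dropped labels = 2 × 12 = 24.
Actual frame index = 25162 − 24 = 25138.

25138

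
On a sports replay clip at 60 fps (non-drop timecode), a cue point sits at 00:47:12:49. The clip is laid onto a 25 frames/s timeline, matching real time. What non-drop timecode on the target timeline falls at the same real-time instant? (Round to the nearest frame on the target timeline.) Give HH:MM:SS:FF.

00:47:12:20

Source frame index: (0×3600 + 47×60 + 12) × 60 + 49 = 169969.
Real time: 169969 / (60) = 169969/60 s.
Target frame: (169969/60) × (25) = 849845/12 ≈ 70820.417 → 70820.
At 25 labels/s: frame 70820 → 00:47:12:20.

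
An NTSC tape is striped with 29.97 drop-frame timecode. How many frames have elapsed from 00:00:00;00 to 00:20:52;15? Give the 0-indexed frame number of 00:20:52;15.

37539

As if non-drop at 30 labels/s: (0 × 3600 + 20 × 60 + 52) × 30 + 15 = 37575.
Minute boundaries passed: 20; those not divisible by 10: 20 − 2 = 18; dropped labels = 2 × 18 = 36.
Actual frame index = 37575 − 36 = 37539.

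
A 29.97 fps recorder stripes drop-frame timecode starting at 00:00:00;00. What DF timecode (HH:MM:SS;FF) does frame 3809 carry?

Each 10-minute DF block holds 10 × 60 × 30 − 9 × 2 = 17982 frames. 3809 ÷ 17982 → 0 full blocks, remainder 3809.
Within the partial block the first minute is 1800 frames and each further minute 1798, so 2 further minute boundaries passed. Total skipped labels = 18 × 0 + 2 × 2 = 4.
Non-drop label index = 3809 + 4 = 3813; at 30 labels/s that is 00:02:07:03, i.e. DF 00:02:07;03.

00:02:07;03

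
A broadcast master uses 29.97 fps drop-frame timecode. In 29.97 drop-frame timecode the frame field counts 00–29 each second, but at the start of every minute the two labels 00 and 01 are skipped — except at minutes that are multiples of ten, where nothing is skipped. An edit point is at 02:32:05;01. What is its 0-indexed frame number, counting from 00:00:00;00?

Complete 10-minute blocks: 15, each 17982 frames → 269730.
Remaining 2 whole minutes in the current block: 1800 + 1 × 1798 = 3598 frames.
Within the current minute: 5 × 30 + 1 − 2 = 149 (labels ;00/;01 skipped at this minute). Total = 269730 + 3598 + 149 = 273477.

273477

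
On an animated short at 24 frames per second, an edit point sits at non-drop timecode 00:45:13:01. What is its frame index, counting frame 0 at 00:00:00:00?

65113

Total seconds to the label: (0 × 3600 + 45 × 60 + 13) = 2713.
Frame index = 2713 × 24 + 1 = 65113.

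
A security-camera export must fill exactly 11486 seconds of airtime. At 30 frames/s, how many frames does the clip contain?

Frames = 11486 × 30 = 344580.

344580 frames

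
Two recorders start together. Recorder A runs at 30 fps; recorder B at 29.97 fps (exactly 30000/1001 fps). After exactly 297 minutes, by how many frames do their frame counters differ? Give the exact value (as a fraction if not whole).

297 min = 17820 s.
A emits 30 × 17820 = 534600 frames; B emits 30000/1001 × 17820 = 48600000/91.
Difference = 48600/91 frames (≈ 534.0659); B is behind A.

48600/91 frames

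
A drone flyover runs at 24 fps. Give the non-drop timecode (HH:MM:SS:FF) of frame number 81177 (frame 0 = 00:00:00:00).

00:56:22:09

81177 ÷ 24 = 3382 full seconds, remainder 9 frames.
3382 s = 0 h 56 min 22 s.
Timecode: 00:56:22:09.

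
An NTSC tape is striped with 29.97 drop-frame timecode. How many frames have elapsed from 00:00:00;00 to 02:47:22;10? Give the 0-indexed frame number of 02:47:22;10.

As if non-drop at 30 labels/s: (2 × 3600 + 47 × 60 + 22) × 30 + 10 = 301270.
Minute boundaries passed: 167; those not divisible by 10: 167 − 16 = 151; dropped labels = 2 × 151 = 302.
Actual frame index = 301270 − 302 = 300968.

300968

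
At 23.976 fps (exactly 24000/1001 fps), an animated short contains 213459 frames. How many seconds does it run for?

Running time = 213459 / (24000/1001) = 8903.019125 s.

8903.019125 seconds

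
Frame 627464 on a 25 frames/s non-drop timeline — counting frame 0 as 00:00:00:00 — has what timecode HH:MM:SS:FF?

06:58:18:14

627464 ÷ 25 = 25098 full seconds, remainder 14 frames.
25098 s = 6 h 58 min 18 s.
Timecode: 06:58:18:14.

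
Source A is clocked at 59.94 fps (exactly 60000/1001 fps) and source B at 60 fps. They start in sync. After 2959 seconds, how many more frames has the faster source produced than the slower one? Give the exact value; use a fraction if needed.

16140/91 frames

A emits 60000/1001 × 2959 = 16140000/91 frames; B emits 60 × 2959 = 177540.
Difference = 16140/91 frames (≈ 177.3626); B is ahead of A.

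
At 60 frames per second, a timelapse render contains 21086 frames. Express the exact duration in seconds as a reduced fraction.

Running time = 21086 ÷ (60) = 21086 × 1/60 = 10543/30 s.

10543/30 seconds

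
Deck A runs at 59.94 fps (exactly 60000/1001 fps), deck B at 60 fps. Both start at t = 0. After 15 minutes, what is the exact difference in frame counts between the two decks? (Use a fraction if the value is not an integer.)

15 min = 900 s.
A emits 60000/1001 × 900 = 54000000/1001 frames; B emits 60 × 900 = 54000.
Difference = 54000/1001 frames (≈ 53.9461); B is ahead of A.

54000/1001 frames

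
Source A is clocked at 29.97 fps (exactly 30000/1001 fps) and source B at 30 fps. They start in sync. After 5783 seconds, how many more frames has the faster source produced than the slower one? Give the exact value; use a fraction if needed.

A emits 30000/1001 × 5783 = 173490000/1001 frames; B emits 30 × 5783 = 173490.
Difference = 173490/1001 frames (≈ 173.3167); B is ahead of A.

173490/1001 frames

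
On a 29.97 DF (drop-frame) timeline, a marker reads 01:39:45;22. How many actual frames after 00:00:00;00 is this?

179392

Complete 10-minute blocks: 9, each 17982 frames → 161838.
Remaining 9 whole minutes in the current block: 1800 + 8 × 1798 = 16184 frames.
Within the current minute: 45 × 30 + 22 − 2 = 1370 (labels ;00/;01 skipped at this minute). Total = 161838 + 16184 + 1370 = 179392.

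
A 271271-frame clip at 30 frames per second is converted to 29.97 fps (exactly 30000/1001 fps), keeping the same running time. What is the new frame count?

Target frames = source frames × (target rate / source rate) = 271271 × (30000/1001)/(30) = 271271 × 1000/1001 = 271000.

271000 frames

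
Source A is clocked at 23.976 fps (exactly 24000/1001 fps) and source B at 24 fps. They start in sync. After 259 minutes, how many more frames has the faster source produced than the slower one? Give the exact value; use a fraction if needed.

53280/143 frames

259 min = 15540 s.
A emits 24000/1001 × 15540 = 53280000/143 frames; B emits 24 × 15540 = 372960.
Difference = 53280/143 frames (≈ 372.5874); B is ahead of A.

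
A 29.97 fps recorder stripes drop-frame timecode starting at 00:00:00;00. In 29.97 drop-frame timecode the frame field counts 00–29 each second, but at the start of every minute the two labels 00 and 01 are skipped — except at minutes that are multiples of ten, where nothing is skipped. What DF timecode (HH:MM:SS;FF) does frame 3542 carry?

Each 10-minute DF block holds 10 × 60 × 30 − 9 × 2 = 17982 frames. 3542 ÷ 17982 → 0 full blocks, remainder 3542.
Within the partial block the first minute is 1800 frames and each further minute 1798, so 1 further minute boundary passed. Total skipped labels = 18 × 0 + 2 × 1 = 2.
Non-drop label index = 3542 + 2 = 3544; at 30 labels/s that is 00:01:58:04, i.e. DF 00:01:58;04.

00:01:58;04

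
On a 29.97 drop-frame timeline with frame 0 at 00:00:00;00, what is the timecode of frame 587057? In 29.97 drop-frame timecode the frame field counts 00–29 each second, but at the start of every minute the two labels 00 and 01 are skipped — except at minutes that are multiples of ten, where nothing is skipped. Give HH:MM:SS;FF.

Ten DF minutes hold 17982 frames, so frame 587057 lies in block 32 (frames 575424–593405) with 11633 frames into that block.
The block's first minute is 1800 frames and the rest 1798 each; 11633 frames reaches minute 6, so 32 × 18 + 6 × 2 = 588 labels have been skipped so far.
Adding those back, label number 587057 + 588 = 587645 at 30 labels/s is 19588 s + 5 f = 5 h 26 min 28 s frame 5, i.e. 05:26:28;05.

05:26:28;05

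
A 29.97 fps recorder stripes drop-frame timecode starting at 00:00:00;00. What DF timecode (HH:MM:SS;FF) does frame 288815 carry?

02:40:36;23

Each 10-minute DF block holds 10 × 60 × 30 − 9 × 2 = 17982 frames. 288815 ÷ 17982 → 16 full blocks, remainder 1103.
Within the partial block the first minute is 1800 frames and each further minute 1798, so 0 further minute boundaries passed. Total skipped labels = 18 × 16 + 2 × 0 = 288.
Non-drop label index = 288815 + 288 = 289103; at 30 labels/s that is 02:40:36:23, i.e. DF 02:40:36;23.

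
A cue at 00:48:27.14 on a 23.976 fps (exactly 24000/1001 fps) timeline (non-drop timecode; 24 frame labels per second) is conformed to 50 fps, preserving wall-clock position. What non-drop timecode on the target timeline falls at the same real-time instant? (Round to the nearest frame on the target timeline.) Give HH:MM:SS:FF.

00:48:30:25

Source frame index: (0×3600 + 48×60 + 27) × 24 + 14 = 69782.
Real time: 69782 / (24000/1001) = 34925891/12000 s.
Target frame: (34925891/12000) × (50) = 34925891/240 ≈ 145524.546 → 145525.
At 50 labels/s: frame 145525 → 00:48:30:25.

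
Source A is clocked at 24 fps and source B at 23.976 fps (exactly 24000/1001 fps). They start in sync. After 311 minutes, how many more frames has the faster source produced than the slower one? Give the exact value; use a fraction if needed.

447840/1001 frames

311 min = 18660 s.
A emits 24 × 18660 = 447840 frames; B emits 24000/1001 × 18660 = 447840000/1001.
Difference = 447840/1001 frames (≈ 447.3926); B is behind A.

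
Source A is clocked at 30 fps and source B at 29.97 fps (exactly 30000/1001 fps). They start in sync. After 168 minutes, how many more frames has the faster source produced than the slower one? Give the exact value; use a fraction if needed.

43200/143 frames

168 min = 10080 s.
A emits 30 × 10080 = 302400 frames; B emits 30000/1001 × 10080 = 43200000/143.
Difference = 43200/143 frames (≈ 302.0979); B is behind A.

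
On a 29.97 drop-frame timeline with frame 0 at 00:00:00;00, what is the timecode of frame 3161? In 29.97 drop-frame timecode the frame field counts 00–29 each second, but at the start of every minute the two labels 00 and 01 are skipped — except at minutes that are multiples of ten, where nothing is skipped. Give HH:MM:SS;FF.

00:01:45;13

Ten DF minutes hold 17982 frames, so frame 3161 lies in block 0 (frames 0–17981) with 3161 frames into that block.
The block's first minute is 1800 frames and the rest 1798 each; 3161 frames reaches minute 1, so 0 × 18 + 1 × 2 = 2 labels have been skipped so far.
Adding those back, label number 3161 + 2 = 3163 at 30 labels/s is 105 s + 13 f = 0 h 1 min 45 s frame 13, i.e. 00:01:45;13.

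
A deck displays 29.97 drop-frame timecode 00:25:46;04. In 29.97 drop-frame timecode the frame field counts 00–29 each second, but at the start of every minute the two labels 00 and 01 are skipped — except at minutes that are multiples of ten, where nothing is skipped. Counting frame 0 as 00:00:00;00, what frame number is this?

Complete 10-minute blocks: 2, each 17982 frames → 35964.
Remaining 5 whole minutes in the current block: 1800 + 4 × 1798 = 8992 frames.
Within the current minute: 46 × 30 + 4 − 2 = 1382 (labels ;00/;01 skipped at this minute). Total = 35964 + 8992 + 1382 = 46338.

46338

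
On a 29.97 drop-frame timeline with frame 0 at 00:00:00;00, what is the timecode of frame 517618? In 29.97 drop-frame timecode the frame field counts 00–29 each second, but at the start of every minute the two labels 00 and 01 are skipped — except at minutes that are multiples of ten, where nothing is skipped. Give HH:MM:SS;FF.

Each 10-minute DF block holds 10 × 60 × 30 − 9 × 2 = 17982 frames. 517618 ÷ 17982 → 28 full blocks, remainder 14122.
Within the partial block the first minute is 1800 frames and each further minute 1798, so 7 further minute boundaries passed. Total skipped labels = 18 × 28 + 2 × 7 = 518.
Non-drop label index = 517618 + 518 = 518136; at 30 labels/s that is 04:47:51:06, i.e. DF 04:47:51;06.

04:47:51;06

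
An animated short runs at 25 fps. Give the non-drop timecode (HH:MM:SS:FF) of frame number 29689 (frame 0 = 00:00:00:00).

00:19:47:14

29689 ÷ 25 = 1187 full seconds, remainder 14 frames.
1187 s = 0 h 19 min 47 s.
Timecode: 00:19:47:14.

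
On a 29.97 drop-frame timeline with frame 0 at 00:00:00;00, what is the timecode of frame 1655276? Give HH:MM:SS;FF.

15:20:31;02

Each 10-minute DF block holds 10 × 60 × 30 − 9 × 2 = 17982 frames. 1655276 ÷ 17982 → 92 full blocks, remainder 932.
Within the partial block the first minute is 1800 frames and each further minute 1798, so 0 further minute boundaries passed. Total skipped labels = 18 × 92 + 2 × 0 = 1656.
Non-drop label index = 1655276 + 1656 = 1656932; at 30 labels/s that is 15:20:31:02, i.e. DF 15:20:31;02.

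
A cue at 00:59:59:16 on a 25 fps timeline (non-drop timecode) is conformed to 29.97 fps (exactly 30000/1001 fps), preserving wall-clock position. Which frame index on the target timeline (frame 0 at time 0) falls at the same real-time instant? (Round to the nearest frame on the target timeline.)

frame 107881

Source frame index: (0×3600 + 59×60 + 59) × 25 + 16 = 89991.
Real time: 89991 / (25) = 89991/25 s.
Target frame: (89991/25) × (30000/1001) = 9817200/91 ≈ 107881.319 → 107881.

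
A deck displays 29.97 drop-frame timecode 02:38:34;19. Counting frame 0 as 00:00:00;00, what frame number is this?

Complete 10-minute blocks: 15, each 17982 frames → 269730.
Remaining 8 whole minutes in the current block: 1800 + 7 × 1798 = 14386 frames.
Within the current minute: 34 × 30 + 19 − 2 = 1037 (labels ;00/;01 skipped at this minute). Total = 269730 + 14386 + 1037 = 285153.

285153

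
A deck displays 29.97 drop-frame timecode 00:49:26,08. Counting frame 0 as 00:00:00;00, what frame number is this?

88898

Complete 10-minute blocks: 4, each 17982 frames → 71928.
Remaining 9 whole minutes in the current block: 1800 + 8 × 1798 = 16184 frames.
Within the current minute: 26 × 30 + 8 − 2 = 786 (labels ;00/;01 skipped at this minute). Total = 71928 + 16184 + 786 = 88898.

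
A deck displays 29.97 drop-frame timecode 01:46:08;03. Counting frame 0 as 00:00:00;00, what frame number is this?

Complete 10-minute blocks: 10, each 17982 frames → 179820.
Remaining 6 whole minutes in the current block: 1800 + 5 × 1798 = 10790 frames.
Within the current minute: 8 × 30 + 3 − 2 = 241 (labels ;00/;01 skipped at this minute). Total = 179820 + 10790 + 241 = 190851.

190851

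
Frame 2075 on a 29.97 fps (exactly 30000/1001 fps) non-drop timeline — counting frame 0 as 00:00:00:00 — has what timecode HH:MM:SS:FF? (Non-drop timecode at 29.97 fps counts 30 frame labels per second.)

00:01:09:05

2075 ÷ 30 = 69 full seconds, remainder 5 frames.
69 s = 0 h 1 min 9 s.
Timecode: 00:01:09:05.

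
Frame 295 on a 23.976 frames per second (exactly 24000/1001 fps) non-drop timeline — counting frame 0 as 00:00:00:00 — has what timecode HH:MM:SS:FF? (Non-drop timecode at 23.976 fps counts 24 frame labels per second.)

295 ÷ 24 = 12 full seconds, remainder 7 frames.
12 s = 0 h 0 min 12 s.
Timecode: 00:00:12:07.

00:00:12:07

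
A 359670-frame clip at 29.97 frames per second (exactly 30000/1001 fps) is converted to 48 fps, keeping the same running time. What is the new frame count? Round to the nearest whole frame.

Frames at target rate = 359670 × (48) / (30000/1001) = 72005934/125 ≈ 576047.472.
Nearest whole frame: 576047.

576047 frames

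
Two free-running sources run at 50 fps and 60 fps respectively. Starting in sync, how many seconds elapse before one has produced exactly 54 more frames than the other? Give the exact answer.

5.4 seconds

The gap grows by |60 − 50| = 10 frames per second.
Time for a 54-frame gap: 54 ÷ (10) = 5.4 s.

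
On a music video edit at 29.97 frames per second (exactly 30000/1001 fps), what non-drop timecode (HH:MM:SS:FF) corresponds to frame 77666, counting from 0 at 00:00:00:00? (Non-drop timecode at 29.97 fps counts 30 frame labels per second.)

77666 ÷ 30 = 2588 full seconds, remainder 26 frames.
2588 s = 0 h 43 min 8 s.
Timecode: 00:43:08:26.

00:43:08:26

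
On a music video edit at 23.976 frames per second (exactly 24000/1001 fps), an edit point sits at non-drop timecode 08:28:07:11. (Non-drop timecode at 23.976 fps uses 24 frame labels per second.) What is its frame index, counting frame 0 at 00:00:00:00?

Total seconds to the label: (8 × 3600 + 28 × 60 + 7) = 30487.
Frame index = 30487 × 24 + 11 = 731699.

731699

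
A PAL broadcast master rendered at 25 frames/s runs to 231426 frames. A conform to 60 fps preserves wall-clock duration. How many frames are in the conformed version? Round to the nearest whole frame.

555422 frames

Frames at target rate = 231426 × (60) / (25) = 2777112/5 ≈ 555422.400.
Nearest whole frame: 555422.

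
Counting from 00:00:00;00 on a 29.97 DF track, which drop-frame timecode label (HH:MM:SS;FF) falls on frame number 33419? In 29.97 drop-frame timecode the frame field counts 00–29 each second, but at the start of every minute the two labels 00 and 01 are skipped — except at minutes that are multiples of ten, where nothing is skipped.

Ten DF minutes hold 17982 frames, so frame 33419 lies in block 1 (frames 17982–35963) with 15437 frames into that block.
The block's first minute is 1800 frames and the rest 1798 each; 15437 frames reaches minute 8, so 1 × 18 + 8 × 2 = 34 labels have been skipped so far.
Adding those back, label number 33419 + 34 = 33453 at 30 labels/s is 1115 s + 3 f = 0 h 18 min 35 s frame 3, i.e. 00:18:35;03.

00:18:35;03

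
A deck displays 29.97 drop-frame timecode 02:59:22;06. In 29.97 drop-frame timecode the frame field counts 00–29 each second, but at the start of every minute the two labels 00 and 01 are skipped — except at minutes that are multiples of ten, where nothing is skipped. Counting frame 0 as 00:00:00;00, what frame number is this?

Complete 10-minute blocks: 17, each 17982 frames → 305694.
Remaining 9 whole minutes in the current block: 1800 + 8 × 1798 = 16184 frames.
Within the current minute: 22 × 30 + 6 − 2 = 664 (labels ;00/;01 skipped at this minute). Total = 305694 + 16184 + 664 = 322542.

322542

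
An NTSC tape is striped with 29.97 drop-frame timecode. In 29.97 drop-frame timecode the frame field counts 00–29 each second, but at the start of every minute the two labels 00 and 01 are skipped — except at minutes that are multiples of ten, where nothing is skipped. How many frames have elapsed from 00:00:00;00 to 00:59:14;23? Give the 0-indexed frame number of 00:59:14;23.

Complete 10-minute blocks: 5, each 17982 frames → 89910.
Remaining 9 whole minutes in the current block: 1800 + 8 × 1798 = 16184 frames.
Within the current minute: 14 × 30 + 23 − 2 = 441 (labels ;00/;01 skipped at this minute). Total = 89910 + 16184 + 441 = 106535.

106535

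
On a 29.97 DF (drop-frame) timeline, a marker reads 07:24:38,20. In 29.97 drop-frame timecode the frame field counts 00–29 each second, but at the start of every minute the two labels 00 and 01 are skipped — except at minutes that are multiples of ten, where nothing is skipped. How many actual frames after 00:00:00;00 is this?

As if non-drop at 30 labels/s: (7 × 3600 + 24 × 60 + 38) × 30 + 20 = 800360.
Minute boundaries passed: 444; those not divisible by 10: 444 − 44 = 400; dropped labels = 2 × 400 = 800.
Actual frame index = 800360 − 800 = 799560.

799560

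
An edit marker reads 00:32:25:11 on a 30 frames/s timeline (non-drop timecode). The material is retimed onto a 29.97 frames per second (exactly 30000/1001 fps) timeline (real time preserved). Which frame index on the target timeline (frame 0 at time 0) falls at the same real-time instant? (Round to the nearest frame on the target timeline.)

Source frame index: (0×3600 + 32×60 + 25) × 30 + 11 = 58361.
Real time: 58361 / (30) = 58361/30 s.
Target frame: (58361/30) × (30000/1001) = 58361000/1001 ≈ 58302.697 → 58303.

frame 58303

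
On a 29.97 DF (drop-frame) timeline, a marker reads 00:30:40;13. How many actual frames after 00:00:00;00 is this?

55159

As if non-drop at 30 labels/s: (0 × 3600 + 30 × 60 + 40) × 30 + 13 = 55213.
Minute boundaries passed: 30; those not divisible by 10: 30 − 3 = 27; dropped labels = 2 × 27 = 54.
Actual frame index = 55213 − 54 = 55159.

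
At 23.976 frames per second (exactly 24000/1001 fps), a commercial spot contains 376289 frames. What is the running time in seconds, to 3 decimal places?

Running time = 376289 × 1001/24000 = 376665289/24000 s ≈ 15694.387 s.

15694.387 seconds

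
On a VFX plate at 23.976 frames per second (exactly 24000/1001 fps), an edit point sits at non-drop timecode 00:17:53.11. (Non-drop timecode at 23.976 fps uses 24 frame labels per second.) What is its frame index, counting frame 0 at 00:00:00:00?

25763

Total seconds to the label: (0 × 3600 + 17 × 60 + 53) = 1073.
Frame index = 1073 × 24 + 11 = 25763.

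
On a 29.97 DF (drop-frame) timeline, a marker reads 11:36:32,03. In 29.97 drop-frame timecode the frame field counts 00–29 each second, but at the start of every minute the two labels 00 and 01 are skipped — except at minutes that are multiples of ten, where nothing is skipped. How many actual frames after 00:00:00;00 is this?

1252509

As if non-drop at 30 labels/s: (11 × 3600 + 36 × 60 + 32) × 30 + 3 = 1253763.
Minute boundaries passed: 696; those not divisible by 10: 696 − 69 = 627; dropped labels = 2 × 627 = 1254.
Actual frame index = 1253763 − 1254 = 1252509.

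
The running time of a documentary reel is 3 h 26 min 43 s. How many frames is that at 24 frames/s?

297672 frames

3 h 26 min 43 s = 12403 s.
Frames = 12403 × 24 = 297672.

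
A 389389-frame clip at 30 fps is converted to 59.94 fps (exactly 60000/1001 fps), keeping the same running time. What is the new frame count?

Target frames = source frames × (target rate / source rate) = 389389 × (60000/1001)/(30) = 389389 × 2000/1001 = 778000.

778000 frames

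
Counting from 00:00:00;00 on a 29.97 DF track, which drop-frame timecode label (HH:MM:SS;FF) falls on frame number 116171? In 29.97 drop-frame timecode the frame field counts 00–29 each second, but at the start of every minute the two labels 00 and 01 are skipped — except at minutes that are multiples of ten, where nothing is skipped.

Each 10-minute DF block holds 10 × 60 × 30 − 9 × 2 = 17982 frames. 116171 ÷ 17982 → 6 full blocks, remainder 8279.
Within the partial block the first minute is 1800 frames and each further minute 1798, so 4 further minute boundaries passed. Total skipped labels = 18 × 6 + 2 × 4 = 116.
Non-drop label index = 116171 + 116 = 116287; at 30 labels/s that is 01:04:36:07, i.e. DF 01:04:36;07.

01:04:36;07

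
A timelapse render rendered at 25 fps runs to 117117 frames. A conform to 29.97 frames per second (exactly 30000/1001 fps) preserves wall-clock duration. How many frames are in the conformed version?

140400 frames

Target frames = source frames × (target rate / source rate) = 117117 × (30000/1001)/(25) = 117117 × 1200/1001 = 140400.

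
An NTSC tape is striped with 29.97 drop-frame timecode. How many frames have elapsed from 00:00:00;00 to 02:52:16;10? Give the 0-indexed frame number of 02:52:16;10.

309780

Complete 10-minute blocks: 17, each 17982 frames → 305694.
Remaining 2 whole minutes in the current block: 1800 + 1 × 1798 = 3598 frames.
Within the current minute: 16 × 30 + 10 − 2 = 488 (labels ;00/;01 skipped at this minute). Total = 305694 + 3598 + 488 = 309780.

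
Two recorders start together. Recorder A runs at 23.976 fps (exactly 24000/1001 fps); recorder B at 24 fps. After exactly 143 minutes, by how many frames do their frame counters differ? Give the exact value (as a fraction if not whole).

143 min = 8580 s.
A emits 24000/1001 × 8580 = 1440000/7 frames; B emits 24 × 8580 = 205920.
Difference = 1440/7 frames (≈ 205.7143); B is ahead of A.

1440/7 frames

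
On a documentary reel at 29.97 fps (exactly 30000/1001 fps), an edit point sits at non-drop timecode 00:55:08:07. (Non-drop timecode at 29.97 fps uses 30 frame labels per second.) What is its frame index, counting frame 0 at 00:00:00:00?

Total seconds to the label: (0 × 3600 + 55 × 60 + 8) = 3308.
Frame index = 3308 × 30 + 7 = 99247.

99247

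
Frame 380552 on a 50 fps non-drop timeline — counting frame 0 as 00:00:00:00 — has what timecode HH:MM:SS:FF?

02:06:51:02

380552 ÷ 50 = 7611 full seconds, remainder 2 frames.
7611 s = 2 h 6 min 51 s.
Timecode: 02:06:51:02.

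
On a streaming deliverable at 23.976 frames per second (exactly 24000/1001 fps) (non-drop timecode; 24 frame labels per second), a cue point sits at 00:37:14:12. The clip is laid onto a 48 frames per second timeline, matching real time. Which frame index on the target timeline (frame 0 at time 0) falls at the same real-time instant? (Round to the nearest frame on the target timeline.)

Source frame index: (0×3600 + 37×60 + 14) × 24 + 12 = 53628.
Real time: 53628 / (24000/1001) = 4473469/2000 s.
Target frame: (4473469/2000) × (48) = 13420407/125 ≈ 107363.256 → 107363.

frame 107363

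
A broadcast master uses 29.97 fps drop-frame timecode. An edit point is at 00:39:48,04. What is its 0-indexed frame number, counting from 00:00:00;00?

71572

Complete 10-minute blocks: 3, each 17982 frames → 53946.
Remaining 9 whole minutes in the current block: 1800 + 8 × 1798 = 16184 frames.
Within the current minute: 48 × 30 + 4 − 2 = 1442 (labels ;00/;01 skipped at this minute). Total = 53946 + 16184 + 1442 = 71572.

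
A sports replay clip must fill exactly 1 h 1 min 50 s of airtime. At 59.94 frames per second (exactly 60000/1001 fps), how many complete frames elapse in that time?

1 h 1 min 50 s = 3710 s.
Frames = 3710 × 60000/1001 = 31800000/143 ≈ 222377.6224.
Complete frames: 222377.

222377 frames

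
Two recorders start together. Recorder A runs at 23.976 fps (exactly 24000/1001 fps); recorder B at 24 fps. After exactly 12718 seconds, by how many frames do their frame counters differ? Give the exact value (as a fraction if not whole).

305232/1001 frames

A emits 24000/1001 × 12718 = 305232000/1001 frames; B emits 24 × 12718 = 305232.
Difference = 305232/1001 frames (≈ 304.9271); B is ahead of A.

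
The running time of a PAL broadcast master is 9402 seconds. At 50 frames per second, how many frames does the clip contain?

Frames = 9402 × 50 = 470100.

470100 frames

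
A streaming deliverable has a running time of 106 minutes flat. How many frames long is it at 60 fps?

106 min = 6360 s.
Frames = 6360 × 60 = 381600.

381600 frames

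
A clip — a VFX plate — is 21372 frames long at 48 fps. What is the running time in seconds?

445.25 seconds

Running time = 21372 / (48) = 445.25 s.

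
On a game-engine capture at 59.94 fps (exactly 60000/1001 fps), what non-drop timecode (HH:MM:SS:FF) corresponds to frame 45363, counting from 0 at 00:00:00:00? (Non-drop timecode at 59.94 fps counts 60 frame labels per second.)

00:12:36:03

45363 ÷ 60 = 756 full seconds, remainder 3 frames.
756 s = 0 h 12 min 36 s.
Timecode: 00:12:36:03.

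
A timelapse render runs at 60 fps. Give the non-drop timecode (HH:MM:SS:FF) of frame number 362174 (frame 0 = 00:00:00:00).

362174 ÷ 60 = 6036 full seconds, remainder 14 frames.
6036 s = 1 h 40 min 36 s.
Timecode: 01:40:36:14.

01:40:36:14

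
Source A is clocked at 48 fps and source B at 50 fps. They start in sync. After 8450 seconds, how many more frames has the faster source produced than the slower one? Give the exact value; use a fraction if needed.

A emits 48 × 8450 = 405600 frames; B emits 50 × 8450 = 422500.
Difference = 16900 frames; B is ahead of A.

16900 frames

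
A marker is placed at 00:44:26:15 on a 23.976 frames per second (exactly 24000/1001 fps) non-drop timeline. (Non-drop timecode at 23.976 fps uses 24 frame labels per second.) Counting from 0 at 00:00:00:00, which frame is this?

Total seconds to the label: (0 × 3600 + 44 × 60 + 26) = 2666.
Frame index = 2666 × 24 + 15 = 63999.

frame 63999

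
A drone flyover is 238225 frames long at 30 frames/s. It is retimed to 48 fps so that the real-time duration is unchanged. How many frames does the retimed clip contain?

381160 frames

Target frames = source frames × (target rate / source rate) = 238225 × (48)/(30) = 238225 × 8/5 = 381160.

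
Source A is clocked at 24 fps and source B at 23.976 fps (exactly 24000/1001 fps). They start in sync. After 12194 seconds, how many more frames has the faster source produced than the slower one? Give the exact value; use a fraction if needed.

3216/11 frames

A emits 24 × 12194 = 292656 frames; B emits 24000/1001 × 12194 = 3216000/11.
Difference = 3216/11 frames (≈ 292.3636); B is behind A.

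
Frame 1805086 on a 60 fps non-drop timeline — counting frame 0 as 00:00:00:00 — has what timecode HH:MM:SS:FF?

1805086 ÷ 60 = 30084 full seconds, remainder 46 frames.
30084 s = 8 h 21 min 24 s.
Timecode: 08:21:24:46.

08:21:24:46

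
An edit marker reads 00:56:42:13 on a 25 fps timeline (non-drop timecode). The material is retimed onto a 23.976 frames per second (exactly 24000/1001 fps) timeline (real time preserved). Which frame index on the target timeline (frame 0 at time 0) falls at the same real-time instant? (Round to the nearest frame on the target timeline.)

frame 81579

Source frame index: (0×3600 + 56×60 + 42) × 25 + 13 = 85063.
Real time: 85063 / (25) = 85063/25 s.
Target frame: (85063/25) × (24000/1001) = 7423680/91 ≈ 81578.901 → 81579.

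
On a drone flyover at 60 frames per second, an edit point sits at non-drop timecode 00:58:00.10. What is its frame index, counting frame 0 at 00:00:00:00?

Total seconds to the label: (0 × 3600 + 58 × 60 + 0) = 3480.
Frame index = 3480 × 60 + 10 = 208810.

208810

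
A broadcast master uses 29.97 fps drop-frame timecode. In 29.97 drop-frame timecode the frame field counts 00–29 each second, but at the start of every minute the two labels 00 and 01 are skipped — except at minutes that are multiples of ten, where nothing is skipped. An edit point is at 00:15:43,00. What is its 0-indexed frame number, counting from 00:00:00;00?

28262

As if non-drop at 30 labels/s: (0 × 3600 + 15 × 60 + 43) × 30 + 0 = 28290.
Minute boundaries passed: 15; those not divisible by 10: 15 − 1 = 14; dropped labels = 2 × 14 = 28.
Actual frame index = 28290 − 28 = 28262.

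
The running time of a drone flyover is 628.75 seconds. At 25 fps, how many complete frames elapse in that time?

Frames = 628.75 × 25 = 62875/4 ≈ 15718.7500.
Complete frames: 15718.

15718 frames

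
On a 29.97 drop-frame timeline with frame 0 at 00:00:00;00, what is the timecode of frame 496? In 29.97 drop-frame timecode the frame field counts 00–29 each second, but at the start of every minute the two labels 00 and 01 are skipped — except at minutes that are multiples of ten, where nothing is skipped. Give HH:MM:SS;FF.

00:00:16;16

Each 10-minute DF block holds 10 × 60 × 30 − 9 × 2 = 17982 frames. 496 ÷ 17982 → 0 full blocks, remainder 496.
Within the partial block the first minute is 1800 frames and each further minute 1798, so 0 further minute boundaries passed. Total skipped labels = 18 × 0 + 2 × 0 = 0.
Non-drop label index = 496 + 0 = 496; at 30 labels/s that is 00:00:16:16, i.e. DF 00:00:16;16.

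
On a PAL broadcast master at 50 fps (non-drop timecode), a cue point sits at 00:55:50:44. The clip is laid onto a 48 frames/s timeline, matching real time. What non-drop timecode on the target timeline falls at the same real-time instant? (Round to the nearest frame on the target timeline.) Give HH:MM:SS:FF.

00:55:50:42

Source frame index: (0×3600 + 55×60 + 50) × 50 + 44 = 167544.
Real time: 167544 / (50) = 83772/25 s.
Target frame: (83772/25) × (48) = 4021056/25 ≈ 160842.240 → 160842.
At 48 labels/s: frame 160842 → 00:55:50:42.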